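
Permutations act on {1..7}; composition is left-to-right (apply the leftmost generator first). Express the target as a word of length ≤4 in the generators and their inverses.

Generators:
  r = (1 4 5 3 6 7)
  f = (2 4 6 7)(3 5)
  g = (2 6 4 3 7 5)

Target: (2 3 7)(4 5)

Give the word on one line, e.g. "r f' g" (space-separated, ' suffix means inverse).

f' g'

  after f': (2 7 6 4)(3 5)
  after g': (2 3 7)(4 5)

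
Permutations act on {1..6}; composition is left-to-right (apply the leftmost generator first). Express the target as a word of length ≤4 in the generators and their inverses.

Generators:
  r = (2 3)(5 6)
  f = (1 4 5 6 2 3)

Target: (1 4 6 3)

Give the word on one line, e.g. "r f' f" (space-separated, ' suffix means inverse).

f r

  after f: (1 4 5 6 2 3)
  after r: (1 4 6 3)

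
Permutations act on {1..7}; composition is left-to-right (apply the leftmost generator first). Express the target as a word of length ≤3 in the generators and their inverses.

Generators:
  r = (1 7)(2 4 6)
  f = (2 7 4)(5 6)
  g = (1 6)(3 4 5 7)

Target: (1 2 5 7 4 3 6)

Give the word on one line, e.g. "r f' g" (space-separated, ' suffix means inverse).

  after f': (2 4 7)(5 6)
  after g: (1 6 7 2 5)(3 4)
  after r: (1 2 5 7 4 3 6)

f' g r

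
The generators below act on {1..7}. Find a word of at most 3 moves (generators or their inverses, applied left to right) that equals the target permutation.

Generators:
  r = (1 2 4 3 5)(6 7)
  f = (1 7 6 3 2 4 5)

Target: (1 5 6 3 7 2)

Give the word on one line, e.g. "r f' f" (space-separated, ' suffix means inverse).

  after r: (1 2 4 3 5)(6 7)
  after f: (1 4 2 5 7 3)
  after f: (1 5 6 3 7 2)

r f f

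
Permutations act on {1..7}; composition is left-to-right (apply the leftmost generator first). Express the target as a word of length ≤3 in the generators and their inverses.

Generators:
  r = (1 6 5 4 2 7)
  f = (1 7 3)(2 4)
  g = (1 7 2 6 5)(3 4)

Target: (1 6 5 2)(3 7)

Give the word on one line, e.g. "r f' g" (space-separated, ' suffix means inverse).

r f'

  after r: (1 6 5 4 2 7)
  after f': (1 6 5 2)(3 7)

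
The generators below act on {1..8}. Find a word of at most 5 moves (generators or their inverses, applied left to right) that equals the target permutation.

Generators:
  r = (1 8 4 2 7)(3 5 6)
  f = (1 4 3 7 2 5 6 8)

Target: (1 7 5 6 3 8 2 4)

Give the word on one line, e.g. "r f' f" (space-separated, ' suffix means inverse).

  after f: (1 4 3 7 2 5 6 8)
  after r: (1 2 6 4 5 3)
  after f': (1 7 3 8 6)(2 5 4)
  after r': (1 2 3)(5 8)(6 7)
  after f': (1 7 5 6 3 8 2 4)

f r f' r' f'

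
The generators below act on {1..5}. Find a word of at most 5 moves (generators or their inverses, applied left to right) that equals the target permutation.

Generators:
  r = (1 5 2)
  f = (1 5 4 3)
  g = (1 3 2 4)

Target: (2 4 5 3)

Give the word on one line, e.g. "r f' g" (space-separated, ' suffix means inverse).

  after r: (1 5 2)
  after g': (1 5 3)(2 4)
  after r': (2 4 5 3)

r g' r'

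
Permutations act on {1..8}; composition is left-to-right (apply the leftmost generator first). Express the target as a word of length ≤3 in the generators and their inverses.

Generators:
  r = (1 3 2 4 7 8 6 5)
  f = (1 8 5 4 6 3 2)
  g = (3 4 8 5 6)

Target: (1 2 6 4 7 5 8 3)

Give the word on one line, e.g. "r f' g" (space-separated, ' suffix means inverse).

r f

  after r: (1 3 2 4 7 8 6 5)
  after f: (1 2 6 4 7 5 8 3)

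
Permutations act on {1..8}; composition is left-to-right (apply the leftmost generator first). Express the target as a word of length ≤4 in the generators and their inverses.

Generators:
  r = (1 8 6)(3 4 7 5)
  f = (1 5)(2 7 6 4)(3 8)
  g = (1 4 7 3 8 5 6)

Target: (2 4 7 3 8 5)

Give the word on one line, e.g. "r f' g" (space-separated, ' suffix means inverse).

  after r': (1 6 8)(3 5 7 4)
  after r': (1 8 6)(3 7)(4 5)
  after g: (1 5 7 8)(4 6)
  after f': (2 4 7 3 8 5)

r' r' g f'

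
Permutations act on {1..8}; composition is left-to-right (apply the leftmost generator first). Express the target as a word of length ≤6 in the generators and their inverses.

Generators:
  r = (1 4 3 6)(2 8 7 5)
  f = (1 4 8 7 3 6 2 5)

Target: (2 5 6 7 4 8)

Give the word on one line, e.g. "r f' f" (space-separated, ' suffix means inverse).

f' f' f' r

  after f': (1 5 2 6 3 7 8 4)
  after f': (1 2 3 8)(4 5 6 7)
  after f': (1 6 8 5 3 4 2 7)
  after r: (2 5 6 7 4 8)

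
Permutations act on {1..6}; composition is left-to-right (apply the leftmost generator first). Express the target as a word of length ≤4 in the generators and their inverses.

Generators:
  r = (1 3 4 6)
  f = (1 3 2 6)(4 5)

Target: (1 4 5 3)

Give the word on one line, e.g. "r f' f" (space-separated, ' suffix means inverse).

  after f: (1 3 2 6)(4 5)
  after r: (1 4 5 6 3 2)
  after f': (1 5 2 6)
  after f': (1 4 5 3)

f r f' f'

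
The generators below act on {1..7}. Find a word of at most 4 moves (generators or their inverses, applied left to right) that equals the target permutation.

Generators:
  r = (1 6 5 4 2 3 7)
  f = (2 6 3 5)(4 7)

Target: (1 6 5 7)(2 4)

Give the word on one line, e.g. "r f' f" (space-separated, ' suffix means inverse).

  after r': (1 7 3 2 4 5 6)
  after r': (1 3 4 6 7 2 5)
  after f: (1 5)(3 7 6 4)
  after r': (1 6 5 7)(2 4)

r' r' f r'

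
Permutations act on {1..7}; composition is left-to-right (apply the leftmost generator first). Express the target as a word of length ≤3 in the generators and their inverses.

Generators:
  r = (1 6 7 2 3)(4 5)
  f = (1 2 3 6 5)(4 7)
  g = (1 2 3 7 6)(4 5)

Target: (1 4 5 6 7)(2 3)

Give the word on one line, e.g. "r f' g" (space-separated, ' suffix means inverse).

  after f: (1 2 3 6 5)(4 7)
  after r': (1 7 5 3)(4 6)
  after f: (1 4 5 6 7)(2 3)

f r' f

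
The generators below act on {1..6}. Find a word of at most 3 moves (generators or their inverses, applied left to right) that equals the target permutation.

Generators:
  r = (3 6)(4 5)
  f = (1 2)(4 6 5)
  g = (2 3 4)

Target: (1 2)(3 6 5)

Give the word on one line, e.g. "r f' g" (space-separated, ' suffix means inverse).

  after f': (1 2)(4 5 6)
  after r: (1 2)(3 6 5)

f' r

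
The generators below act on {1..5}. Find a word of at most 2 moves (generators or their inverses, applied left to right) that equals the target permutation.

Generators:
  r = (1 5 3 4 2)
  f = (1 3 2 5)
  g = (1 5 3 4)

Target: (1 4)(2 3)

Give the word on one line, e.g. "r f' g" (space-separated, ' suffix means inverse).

g' f'

  after g': (1 4 3 5)
  after f': (1 4)(2 3)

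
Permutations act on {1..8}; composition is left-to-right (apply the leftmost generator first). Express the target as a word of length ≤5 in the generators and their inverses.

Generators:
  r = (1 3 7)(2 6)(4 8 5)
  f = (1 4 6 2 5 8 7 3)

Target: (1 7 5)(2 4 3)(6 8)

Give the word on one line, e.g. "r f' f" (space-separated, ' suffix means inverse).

  after r: (1 3 7)(2 6)(4 8 5)
  after r: (1 7 3)(4 5 8)
  after f: (1 3 4 8 6 2 5 7)
  after f: (2 8)(3 6 5)(4 7)
  after r': (1 7 5)(2 4 3)(6 8)

r r f f r'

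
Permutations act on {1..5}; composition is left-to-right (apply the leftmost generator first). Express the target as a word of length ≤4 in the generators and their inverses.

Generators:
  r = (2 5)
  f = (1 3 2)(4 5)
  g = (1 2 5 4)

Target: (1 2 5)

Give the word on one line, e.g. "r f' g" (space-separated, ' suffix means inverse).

g' r g' g'

  after g': (1 4 5 2)
  after r: (1 4 2)
  after g': (1 5 2 4)
  after g': (1 2 5)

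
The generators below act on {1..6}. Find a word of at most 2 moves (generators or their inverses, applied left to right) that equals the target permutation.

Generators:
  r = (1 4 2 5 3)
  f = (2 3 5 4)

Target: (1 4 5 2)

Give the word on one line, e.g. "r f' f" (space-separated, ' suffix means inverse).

  after f: (2 3 5 4)
  after r: (1 4 5 2)

f r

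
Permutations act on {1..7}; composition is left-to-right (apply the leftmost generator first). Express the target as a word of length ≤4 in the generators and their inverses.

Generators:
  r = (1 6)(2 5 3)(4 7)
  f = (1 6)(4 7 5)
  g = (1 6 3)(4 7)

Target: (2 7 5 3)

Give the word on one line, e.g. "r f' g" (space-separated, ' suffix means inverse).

  after r: (1 6)(2 5 3)(4 7)
  after f': (2 7 5 3)

r f'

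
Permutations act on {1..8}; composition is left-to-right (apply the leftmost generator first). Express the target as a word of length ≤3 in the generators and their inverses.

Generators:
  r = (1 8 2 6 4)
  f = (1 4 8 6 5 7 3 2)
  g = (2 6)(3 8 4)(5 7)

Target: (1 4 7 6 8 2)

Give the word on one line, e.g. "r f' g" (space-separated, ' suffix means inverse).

g r f'

  after g: (2 6)(3 8 4)(5 7)
  after r: (1 8)(2 4 3)(5 7)
  after f': (1 4 7 6 8 2)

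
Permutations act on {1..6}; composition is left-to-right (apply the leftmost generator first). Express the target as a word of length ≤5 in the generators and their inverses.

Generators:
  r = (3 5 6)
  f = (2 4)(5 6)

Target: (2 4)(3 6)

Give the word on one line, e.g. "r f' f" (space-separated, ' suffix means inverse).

  after f': (2 4)(5 6)
  after r': (2 4)(3 6)
  after f': (3 5 6)
  after f': (2 4)(3 6)

f' r' f' f'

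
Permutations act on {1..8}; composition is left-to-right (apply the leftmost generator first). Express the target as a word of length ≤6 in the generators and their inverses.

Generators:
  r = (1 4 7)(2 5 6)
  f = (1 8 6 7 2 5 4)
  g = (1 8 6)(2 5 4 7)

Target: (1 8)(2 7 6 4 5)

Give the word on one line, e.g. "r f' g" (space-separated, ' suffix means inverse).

  after r': (1 7 4)(2 6 5)
  after r': (1 4 7)(2 5 6)
  after f: (2 4)(5 7 8 6)
  after g: (1 8)(2 7 6 4 5)

r' r' f g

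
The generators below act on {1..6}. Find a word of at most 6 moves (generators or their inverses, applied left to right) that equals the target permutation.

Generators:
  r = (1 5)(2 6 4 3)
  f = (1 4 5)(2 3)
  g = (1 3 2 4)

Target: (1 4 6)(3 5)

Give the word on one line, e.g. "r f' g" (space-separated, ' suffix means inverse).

  after r': (1 5)(2 3 4 6)
  after g: (1 5 3)(4 6)
  after f: (2 3 4 6 5)
  after f: (1 4 6)(3 5)

r' g f f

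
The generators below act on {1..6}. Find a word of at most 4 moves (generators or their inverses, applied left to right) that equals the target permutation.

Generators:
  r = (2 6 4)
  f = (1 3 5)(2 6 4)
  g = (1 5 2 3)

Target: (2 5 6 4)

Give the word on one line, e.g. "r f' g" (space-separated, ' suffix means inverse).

  after g: (1 5 2 3)
  after f: (2 5 6 4)

g f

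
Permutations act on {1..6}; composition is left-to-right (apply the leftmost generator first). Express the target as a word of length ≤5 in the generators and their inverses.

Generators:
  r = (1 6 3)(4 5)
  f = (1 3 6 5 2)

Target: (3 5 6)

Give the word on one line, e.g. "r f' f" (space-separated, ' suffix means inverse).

f' r' r' f

  after f': (1 2 5 6 3)
  after r': (1 2 4 5)
  after r': (1 2 5 3 6)
  after f: (3 5 6)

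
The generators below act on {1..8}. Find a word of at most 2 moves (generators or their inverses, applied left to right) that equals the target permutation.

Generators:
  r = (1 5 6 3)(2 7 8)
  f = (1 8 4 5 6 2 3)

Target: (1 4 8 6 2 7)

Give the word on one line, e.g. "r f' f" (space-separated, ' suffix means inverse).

r f'

  after r: (1 5 6 3)(2 7 8)
  after f': (1 4 8 6 2 7)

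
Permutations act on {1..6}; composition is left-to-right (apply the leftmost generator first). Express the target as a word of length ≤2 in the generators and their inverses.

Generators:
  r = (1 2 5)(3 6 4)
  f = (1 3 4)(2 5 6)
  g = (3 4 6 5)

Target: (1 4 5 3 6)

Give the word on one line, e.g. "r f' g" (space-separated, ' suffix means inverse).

f r'

  after f: (1 3 4)(2 5 6)
  after r': (1 4 5 3 6)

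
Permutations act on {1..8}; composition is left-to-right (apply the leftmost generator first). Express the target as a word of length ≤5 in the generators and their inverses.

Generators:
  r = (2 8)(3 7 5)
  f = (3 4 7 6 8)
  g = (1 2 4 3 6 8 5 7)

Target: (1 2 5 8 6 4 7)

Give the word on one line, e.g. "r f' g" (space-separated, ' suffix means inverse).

f' f' r g f

  after f': (3 8 6 7 4)
  after f': (3 6 4 8 7)
  after r: (2 8 5 3 6 4)
  after g: (1 2 5 6 3 8 7)
  after f: (1 2 5 8 6 4 7)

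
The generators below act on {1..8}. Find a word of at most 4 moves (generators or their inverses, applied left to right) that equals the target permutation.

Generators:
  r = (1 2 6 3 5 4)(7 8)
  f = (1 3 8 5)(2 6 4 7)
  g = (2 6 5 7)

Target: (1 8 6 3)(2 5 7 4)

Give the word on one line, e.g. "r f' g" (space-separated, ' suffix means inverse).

r' f r

  after r': (1 4 5 3 6 2)(7 8)
  after f: (1 7 5 8 2 3 4)
  after r: (1 8 6 3)(2 5 7 4)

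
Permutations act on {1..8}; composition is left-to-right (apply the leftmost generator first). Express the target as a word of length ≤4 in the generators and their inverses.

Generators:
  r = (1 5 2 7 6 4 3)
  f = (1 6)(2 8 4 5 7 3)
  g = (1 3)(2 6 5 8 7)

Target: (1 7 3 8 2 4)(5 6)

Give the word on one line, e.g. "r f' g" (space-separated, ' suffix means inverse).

  after r': (1 3 4 6 7 2 5)
  after f': (1 7 3 8 2 4)(5 6)

r' f'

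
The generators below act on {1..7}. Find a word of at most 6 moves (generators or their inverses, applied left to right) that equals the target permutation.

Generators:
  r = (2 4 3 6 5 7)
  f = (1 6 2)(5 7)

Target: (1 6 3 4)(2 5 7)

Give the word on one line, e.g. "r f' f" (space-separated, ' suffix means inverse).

  after f': (1 2 6)(5 7)
  after f': (1 6 2)
  after f': (5 7)
  after r': (2 7 6 3 4)
  after f: (1 6 3 4)(2 5 7)

f' f' f' r' f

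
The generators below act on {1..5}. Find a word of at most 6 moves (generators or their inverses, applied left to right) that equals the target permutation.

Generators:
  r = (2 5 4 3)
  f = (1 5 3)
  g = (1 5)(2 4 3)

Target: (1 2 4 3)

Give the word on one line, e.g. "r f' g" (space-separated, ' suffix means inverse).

f g g r'

  after f: (1 5 3)
  after g: (2 4 3 5)
  after g: (1 5 4 2 3)
  after r': (1 2 4 3)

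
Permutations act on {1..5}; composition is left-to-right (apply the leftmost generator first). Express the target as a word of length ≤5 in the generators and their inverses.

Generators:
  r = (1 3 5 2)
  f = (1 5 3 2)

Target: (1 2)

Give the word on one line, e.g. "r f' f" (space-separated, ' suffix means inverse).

f r' f

  after f: (1 5 3 2)
  after r': (1 3 5)
  after f: (1 2)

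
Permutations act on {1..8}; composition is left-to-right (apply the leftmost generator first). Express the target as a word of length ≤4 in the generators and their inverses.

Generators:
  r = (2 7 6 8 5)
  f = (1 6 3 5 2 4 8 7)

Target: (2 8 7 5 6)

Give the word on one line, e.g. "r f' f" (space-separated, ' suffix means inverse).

r' r'

  after r': (2 5 8 6 7)
  after r': (2 8 7 5 6)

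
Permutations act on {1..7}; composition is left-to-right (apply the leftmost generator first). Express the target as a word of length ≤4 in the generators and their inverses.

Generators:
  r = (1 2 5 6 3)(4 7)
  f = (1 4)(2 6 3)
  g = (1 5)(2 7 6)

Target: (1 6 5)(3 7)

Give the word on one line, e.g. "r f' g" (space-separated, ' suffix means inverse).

r f' r'

  after r: (1 2 5 6 3)(4 7)
  after f': (1 3 4 7)(2 5)
  after r': (1 6 5)(3 7)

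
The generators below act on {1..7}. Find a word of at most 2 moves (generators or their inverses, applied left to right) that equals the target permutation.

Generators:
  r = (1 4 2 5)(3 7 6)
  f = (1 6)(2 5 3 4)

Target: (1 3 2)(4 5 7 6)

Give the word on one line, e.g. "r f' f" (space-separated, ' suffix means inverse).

  after f: (1 6)(2 5 3 4)
  after r: (1 3 2)(4 5 7 6)

f r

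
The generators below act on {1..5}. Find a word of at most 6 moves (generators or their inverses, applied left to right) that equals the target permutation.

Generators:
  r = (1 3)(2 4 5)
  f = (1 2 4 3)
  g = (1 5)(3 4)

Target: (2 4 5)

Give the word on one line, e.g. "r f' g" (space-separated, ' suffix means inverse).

  after g: (1 5)(3 4)
  after r: (1 2 4)(3 5)
  after g': (1 2 3)(4 5)
  after f': (2 4 5)

g r g' f'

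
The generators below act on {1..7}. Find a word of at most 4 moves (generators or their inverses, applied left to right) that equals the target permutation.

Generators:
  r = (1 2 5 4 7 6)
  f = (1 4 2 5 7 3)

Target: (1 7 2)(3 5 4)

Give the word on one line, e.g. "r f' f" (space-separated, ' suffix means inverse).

  after f': (1 3 7 5 2 4)
  after f': (1 7 2)(3 5 4)

f' f'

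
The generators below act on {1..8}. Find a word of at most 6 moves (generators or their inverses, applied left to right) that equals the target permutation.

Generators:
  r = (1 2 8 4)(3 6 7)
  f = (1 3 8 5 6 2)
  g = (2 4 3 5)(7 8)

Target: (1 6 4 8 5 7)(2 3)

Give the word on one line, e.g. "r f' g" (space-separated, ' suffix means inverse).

  after g: (2 4 3 5)(7 8)
  after f: (1 3 6 2 4 8 7 5)
  after f: (1 8 7 6)(2 4 5 3)
  after r': (1 2 8 6 4 5 7 3)
  after f': (1 6 4 8 5 7)(2 3)

g f f r' f'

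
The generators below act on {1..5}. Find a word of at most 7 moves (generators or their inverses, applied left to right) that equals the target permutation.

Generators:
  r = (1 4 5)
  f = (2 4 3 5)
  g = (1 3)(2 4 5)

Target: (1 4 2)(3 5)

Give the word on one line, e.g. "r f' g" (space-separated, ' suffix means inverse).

  after r': (1 5 4)
  after f: (1 2 4)(3 5)
  after f: (1 4)(2 3)
  after r: (1 5)(2 3)
  after g': (1 4 2)(3 5)

r' f f r g'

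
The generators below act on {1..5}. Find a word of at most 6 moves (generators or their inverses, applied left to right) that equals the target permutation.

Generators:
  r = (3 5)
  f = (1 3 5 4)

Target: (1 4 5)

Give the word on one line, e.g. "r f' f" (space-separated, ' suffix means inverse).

  after r: (3 5)
  after f': (1 4 5)
  after r: (1 4 3 5)
  after r: (1 4 5)

r f' r r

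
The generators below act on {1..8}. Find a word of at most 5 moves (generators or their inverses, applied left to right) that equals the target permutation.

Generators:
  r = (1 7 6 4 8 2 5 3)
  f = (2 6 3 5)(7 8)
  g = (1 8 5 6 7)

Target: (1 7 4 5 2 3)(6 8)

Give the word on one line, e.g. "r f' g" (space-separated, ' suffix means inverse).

r' g' f' r'

  after r': (1 3 5 2 8 4 6 7)
  after g': (1 3 8 4 5 2)
  after f': (1 6 2)(3 7 8 4)
  after r': (1 7 4 5 2 3)(6 8)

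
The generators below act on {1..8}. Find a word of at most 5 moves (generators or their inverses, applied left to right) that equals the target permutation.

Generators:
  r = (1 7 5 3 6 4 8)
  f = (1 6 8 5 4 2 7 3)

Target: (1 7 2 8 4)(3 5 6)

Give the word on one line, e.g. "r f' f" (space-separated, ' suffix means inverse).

  after r: (1 7 5 3 6 4 8)
  after f': (1 2 4 6 5 7 8 3)
  after r': (1 2 6 7 4 3 8 5)
  after f: (1 7 2 8 4)(3 5 6)

r f' r' f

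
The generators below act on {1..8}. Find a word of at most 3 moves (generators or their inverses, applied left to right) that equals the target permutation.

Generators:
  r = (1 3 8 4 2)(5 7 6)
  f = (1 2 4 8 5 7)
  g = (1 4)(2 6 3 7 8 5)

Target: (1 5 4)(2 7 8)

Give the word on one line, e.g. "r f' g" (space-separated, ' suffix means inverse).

f' f'

  after f': (1 7 5 8 4 2)
  after f': (1 5 4)(2 7 8)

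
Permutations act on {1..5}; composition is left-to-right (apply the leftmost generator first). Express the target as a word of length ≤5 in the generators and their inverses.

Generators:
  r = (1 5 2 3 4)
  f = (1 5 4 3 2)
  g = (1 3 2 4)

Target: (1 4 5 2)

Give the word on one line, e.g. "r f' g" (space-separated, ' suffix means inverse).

r' g r'

  after r': (1 4 3 2 5)
  after g: (2 5 3 4)
  after r': (1 4 5 2)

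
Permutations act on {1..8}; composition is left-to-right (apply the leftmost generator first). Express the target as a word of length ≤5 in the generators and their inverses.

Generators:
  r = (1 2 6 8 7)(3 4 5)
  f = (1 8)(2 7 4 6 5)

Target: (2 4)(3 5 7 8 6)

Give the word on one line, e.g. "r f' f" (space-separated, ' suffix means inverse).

  after f': (1 8)(2 5 6 4 7)
  after r: (1 7 6 5 8 2 3 4)
  after r: (2 4)(3 5 7 8 6)

f' r r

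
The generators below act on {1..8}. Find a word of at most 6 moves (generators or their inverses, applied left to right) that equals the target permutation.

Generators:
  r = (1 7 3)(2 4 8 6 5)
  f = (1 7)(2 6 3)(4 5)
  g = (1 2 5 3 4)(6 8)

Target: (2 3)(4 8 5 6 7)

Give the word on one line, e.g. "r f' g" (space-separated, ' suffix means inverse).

f r f g'

  after f: (1 7)(2 6 3)(4 5)
  after r: (1 3 4 2 5 8 6)
  after f: (1 2 4 6 7)(3 5 8)
  after g': (2 3)(4 8 5 6 7)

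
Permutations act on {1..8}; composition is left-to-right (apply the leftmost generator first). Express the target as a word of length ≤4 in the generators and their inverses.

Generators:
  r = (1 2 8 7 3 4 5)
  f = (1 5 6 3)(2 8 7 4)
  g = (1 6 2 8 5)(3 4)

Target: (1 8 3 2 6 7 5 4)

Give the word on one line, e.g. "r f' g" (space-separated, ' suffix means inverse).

  after g': (1 5 8 2 6)(3 4)
  after r: (2 6)(3 5 7)
  after r: (1 2 6 8 7 4 5 3)
  after r: (1 8 3 2 6 7 5 4)

g' r r r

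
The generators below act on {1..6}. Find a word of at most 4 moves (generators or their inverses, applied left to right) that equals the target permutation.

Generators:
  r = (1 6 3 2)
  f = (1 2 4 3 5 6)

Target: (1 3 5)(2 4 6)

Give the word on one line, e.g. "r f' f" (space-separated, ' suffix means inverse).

f r'

  after f: (1 2 4 3 5 6)
  after r': (1 3 5)(2 4 6)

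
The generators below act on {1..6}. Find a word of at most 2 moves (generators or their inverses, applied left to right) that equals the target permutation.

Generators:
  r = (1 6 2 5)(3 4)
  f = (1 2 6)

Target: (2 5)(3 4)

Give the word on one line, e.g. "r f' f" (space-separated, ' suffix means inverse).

  after r: (1 6 2 5)(3 4)
  after f: (2 5)(3 4)

r f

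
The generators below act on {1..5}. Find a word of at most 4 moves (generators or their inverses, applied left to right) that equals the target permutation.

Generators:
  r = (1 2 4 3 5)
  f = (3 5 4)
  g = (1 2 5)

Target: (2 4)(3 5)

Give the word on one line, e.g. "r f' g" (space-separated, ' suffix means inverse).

  after r: (1 2 4 3 5)
  after f': (1 2 5)
  after r': (2 3 4)
  after f': (2 4)(3 5)

r f' r' f'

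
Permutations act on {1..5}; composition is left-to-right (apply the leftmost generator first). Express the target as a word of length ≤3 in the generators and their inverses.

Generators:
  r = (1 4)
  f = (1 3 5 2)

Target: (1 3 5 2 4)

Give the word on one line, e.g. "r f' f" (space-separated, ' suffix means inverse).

  after f: (1 3 5 2)
  after r: (1 3 5 2 4)

f r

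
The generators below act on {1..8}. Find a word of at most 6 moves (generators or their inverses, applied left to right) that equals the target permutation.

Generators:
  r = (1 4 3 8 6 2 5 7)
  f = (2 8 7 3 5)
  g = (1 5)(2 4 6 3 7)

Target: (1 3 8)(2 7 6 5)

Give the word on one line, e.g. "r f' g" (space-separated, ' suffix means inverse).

  after f: (2 8 7 3 5)
  after r: (1 4 3 7 8)(2 6)
  after f': (1 4 7 2 6 5 3 8)
  after g: (1 6)(2 3 8 5 7 4)
  after g: (1 3 8)(2 7 6 5)

f r f' g g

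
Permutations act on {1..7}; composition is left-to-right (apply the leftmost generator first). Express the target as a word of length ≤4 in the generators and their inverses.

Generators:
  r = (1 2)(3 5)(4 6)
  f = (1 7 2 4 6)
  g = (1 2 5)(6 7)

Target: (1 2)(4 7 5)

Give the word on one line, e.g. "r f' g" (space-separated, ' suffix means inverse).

f' g' f

  after f': (1 6 4 2 7)
  after g': (1 7 5 2 6 4)
  after f: (1 2)(4 7 5)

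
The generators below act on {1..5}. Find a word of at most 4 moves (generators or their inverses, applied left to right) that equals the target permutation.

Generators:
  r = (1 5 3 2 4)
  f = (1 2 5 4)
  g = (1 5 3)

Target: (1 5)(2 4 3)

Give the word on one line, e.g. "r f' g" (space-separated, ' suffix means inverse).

  after g: (1 5 3)
  after f': (1 2)(3 4 5)
  after r': (1 3 2 4)
  after g': (1 5)(2 4 3)

g f' r' g'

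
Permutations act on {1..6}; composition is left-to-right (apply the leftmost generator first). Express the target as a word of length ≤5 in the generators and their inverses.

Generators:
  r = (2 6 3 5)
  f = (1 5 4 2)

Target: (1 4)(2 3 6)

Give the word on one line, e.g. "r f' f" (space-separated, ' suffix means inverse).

f' f' r'

  after f': (1 2 4 5)
  after f': (1 4)(2 5)
  after r': (1 4)(2 3 6)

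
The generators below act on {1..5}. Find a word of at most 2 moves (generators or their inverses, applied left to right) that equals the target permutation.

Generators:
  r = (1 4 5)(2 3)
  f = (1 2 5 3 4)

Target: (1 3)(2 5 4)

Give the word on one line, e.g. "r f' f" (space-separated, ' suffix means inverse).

r f'

  after r: (1 4 5)(2 3)
  after f': (1 3)(2 5 4)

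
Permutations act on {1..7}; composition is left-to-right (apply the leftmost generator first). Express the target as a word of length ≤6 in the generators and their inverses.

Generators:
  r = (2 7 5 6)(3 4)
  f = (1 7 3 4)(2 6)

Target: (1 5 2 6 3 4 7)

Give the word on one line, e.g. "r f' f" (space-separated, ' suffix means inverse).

  after f: (1 7 3 4)(2 6)
  after r': (1 2 5 7 4)
  after r': (1 6 5 2 7 3 4)
  after r': (1 5 6 7 4)
  after f: (1 5 2 6 3 4 7)

f r' r' r' f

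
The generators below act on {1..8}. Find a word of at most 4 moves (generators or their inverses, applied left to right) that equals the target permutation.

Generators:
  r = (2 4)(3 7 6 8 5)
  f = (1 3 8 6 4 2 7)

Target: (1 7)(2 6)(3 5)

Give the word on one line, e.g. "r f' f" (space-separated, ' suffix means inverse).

f r

  after f: (1 3 8 6 4 2 7)
  after r: (1 7)(2 6)(3 5)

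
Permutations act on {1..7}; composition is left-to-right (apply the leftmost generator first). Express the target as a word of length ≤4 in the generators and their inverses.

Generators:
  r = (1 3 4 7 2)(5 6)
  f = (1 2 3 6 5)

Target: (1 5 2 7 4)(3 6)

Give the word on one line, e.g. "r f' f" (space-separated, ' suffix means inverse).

r' f' f'

  after r': (1 2 7 4 3)(5 6)
  after f': (2 7 4)(3 5)
  after f': (1 5 2 7 4)(3 6)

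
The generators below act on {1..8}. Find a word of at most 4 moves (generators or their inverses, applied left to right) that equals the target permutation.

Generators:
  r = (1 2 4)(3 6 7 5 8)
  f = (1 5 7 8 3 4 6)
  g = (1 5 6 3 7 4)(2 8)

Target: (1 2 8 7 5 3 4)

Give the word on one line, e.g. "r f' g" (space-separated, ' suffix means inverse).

g' g' f g

  after g': (1 4 7 3 6 5)(2 8)
  after g': (1 7 6)(3 5 4)
  after f: (1 8 3 7)(5 6)
  after g: (1 2 8 7 5 3 4)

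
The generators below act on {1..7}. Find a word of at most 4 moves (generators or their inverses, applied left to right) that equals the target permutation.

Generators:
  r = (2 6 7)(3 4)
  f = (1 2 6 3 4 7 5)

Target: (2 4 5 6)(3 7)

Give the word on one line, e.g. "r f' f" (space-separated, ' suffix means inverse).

  after r': (2 7 6)(3 4)
  after f': (1 5 7 2 4 6)
  after r: (1 5 2 3 4 7 6)
  after f: (2 4 5 6)(3 7)

r' f' r f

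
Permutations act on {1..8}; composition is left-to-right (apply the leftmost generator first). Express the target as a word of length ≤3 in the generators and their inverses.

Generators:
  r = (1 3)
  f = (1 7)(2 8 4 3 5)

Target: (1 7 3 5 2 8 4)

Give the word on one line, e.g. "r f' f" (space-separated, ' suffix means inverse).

  after f: (1 7)(2 8 4 3 5)
  after r': (1 7 3 5 2 8 4)

f r'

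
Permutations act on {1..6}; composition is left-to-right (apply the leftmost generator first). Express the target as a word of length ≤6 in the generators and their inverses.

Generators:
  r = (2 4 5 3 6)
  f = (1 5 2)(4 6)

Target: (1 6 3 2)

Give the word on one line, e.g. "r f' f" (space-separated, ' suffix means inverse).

  after f: (1 5 2)(4 6)
  after r': (1 4 3 5 6 2)
  after r': (1 2)(3 4 5)
  after r': (1 6 3 2)

f r' r' r'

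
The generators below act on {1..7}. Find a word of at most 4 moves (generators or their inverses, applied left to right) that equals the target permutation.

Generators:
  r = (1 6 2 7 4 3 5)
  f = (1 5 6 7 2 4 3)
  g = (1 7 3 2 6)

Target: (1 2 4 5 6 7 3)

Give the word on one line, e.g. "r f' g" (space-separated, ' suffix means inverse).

r r

  after r: (1 6 2 7 4 3 5)
  after r: (1 2 4 5 6 7 3)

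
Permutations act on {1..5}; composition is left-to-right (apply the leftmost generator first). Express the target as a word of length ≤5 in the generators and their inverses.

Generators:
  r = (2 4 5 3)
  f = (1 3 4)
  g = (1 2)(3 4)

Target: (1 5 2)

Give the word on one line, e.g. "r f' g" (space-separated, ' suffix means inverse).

  after r: (2 4 5 3)
  after r: (2 5)(3 4)
  after r: (2 3 5 4)
  after f': (1 4 2)(3 5)
  after r: (1 5 2)

r r r f' r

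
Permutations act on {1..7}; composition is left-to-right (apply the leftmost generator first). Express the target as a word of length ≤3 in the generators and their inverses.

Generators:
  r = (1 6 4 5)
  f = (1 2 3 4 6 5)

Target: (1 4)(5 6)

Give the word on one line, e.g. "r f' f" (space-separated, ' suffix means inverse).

  after r: (1 6 4 5)
  after r: (1 4)(5 6)

r r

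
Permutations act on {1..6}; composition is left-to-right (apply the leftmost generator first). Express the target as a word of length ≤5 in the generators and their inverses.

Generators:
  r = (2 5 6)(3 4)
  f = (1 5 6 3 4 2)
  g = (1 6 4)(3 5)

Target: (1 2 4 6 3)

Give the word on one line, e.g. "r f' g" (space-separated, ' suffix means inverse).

f g' r f

  after f: (1 5 6 3 4 2)
  after g': (1 3 6 5)(2 4)
  after r: (1 4 5)(2 3)
  after f: (1 2 4 6 3)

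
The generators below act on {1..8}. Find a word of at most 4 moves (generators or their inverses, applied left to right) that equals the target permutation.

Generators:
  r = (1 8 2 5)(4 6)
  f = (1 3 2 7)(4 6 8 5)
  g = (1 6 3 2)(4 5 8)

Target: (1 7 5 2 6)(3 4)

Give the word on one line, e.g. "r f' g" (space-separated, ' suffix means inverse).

f' r' g'

  after f': (1 7 2 3)(4 5 8 6)
  after r': (1 7 8 4 2 3 5)
  after g': (1 7 5 2 6)(3 4)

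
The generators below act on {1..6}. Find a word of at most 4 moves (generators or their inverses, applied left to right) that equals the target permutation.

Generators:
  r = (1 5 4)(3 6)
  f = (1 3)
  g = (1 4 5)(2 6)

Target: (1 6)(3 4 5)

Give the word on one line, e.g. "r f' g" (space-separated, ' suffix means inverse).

  after f: (1 3)
  after r': (1 6 3 4 5)
  after f': (1 6)(3 4 5)

f r' f'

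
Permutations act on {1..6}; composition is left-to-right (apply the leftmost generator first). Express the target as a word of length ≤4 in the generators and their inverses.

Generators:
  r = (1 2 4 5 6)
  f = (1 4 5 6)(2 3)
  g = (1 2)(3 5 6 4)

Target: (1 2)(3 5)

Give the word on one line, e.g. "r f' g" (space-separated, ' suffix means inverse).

r f r f

  after r: (1 2 4 5 6)
  after f: (1 3 2 5)(4 6)
  after r: (1 3 4)(2 6 5)
  after f: (1 2)(3 5)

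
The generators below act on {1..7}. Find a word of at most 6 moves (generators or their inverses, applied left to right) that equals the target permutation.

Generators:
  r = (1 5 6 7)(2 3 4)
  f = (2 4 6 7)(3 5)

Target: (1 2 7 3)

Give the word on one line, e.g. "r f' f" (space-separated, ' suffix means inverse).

f' r r r f

  after f': (2 7 6 4)(3 5)
  after r: (1 5 4 3 6 2)
  after r: (1 6 3 7)(2 5)
  after r: (1 7 5 3)(2 6 4)
  after f: (1 2 7 3)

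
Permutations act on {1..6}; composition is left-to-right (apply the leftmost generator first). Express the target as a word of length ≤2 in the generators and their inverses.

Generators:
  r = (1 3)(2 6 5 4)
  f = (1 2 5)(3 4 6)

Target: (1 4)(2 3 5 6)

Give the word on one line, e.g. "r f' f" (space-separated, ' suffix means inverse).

f' r

  after f': (1 5 2)(3 6 4)
  after r: (1 4)(2 3 5 6)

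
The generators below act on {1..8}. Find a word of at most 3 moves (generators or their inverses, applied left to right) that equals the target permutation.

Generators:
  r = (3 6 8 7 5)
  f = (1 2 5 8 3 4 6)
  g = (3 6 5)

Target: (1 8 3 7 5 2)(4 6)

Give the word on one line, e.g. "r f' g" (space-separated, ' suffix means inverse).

  after f': (1 6 4 3 8 5 2)
  after r: (1 8 3 7 5 2)(4 6)

f' r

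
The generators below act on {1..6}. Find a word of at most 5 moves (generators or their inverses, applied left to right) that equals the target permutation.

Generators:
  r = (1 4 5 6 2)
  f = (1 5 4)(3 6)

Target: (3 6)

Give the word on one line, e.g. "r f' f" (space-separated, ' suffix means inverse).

  after f: (1 5 4)(3 6)
  after f: (1 4 5)
  after f: (3 6)

f f f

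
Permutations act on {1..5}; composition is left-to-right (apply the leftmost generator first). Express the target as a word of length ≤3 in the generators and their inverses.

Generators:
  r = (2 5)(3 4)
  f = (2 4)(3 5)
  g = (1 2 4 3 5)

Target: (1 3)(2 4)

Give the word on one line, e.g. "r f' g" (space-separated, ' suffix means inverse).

r' g' g'

  after r': (2 5)(3 4)
  after g': (1 5)(2 3)
  after g': (1 3)(2 4)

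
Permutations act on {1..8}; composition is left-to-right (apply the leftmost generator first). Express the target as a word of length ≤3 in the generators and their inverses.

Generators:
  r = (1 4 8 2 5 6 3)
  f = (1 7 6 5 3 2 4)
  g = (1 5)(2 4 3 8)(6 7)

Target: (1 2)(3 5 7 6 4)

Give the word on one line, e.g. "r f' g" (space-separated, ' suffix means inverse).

  after r: (1 4 8 2 5 6 3)
  after g': (1 2)(3 5 7 6 4)

r g'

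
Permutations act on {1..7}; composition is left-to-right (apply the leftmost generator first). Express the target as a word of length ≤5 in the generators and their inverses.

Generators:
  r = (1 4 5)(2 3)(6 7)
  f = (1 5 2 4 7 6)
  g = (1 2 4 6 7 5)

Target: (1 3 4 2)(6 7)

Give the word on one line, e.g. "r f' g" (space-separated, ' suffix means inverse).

g g f' r f

  after g: (1 2 4 6 7 5)
  after g: (1 4 7)(2 6 5)
  after f': (1 2 7 6)
  after r: (1 3 2 6 4 5)
  after f: (1 3 4 2)(6 7)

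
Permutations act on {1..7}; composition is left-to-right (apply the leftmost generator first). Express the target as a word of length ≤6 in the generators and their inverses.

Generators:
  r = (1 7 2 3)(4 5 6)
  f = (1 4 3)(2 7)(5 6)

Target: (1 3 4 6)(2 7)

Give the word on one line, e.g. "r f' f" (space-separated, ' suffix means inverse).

  after r: (1 7 2 3)(4 5 6)
  after r: (1 2)(3 7)(4 6 5)
  after r: (1 3 2 7)
  after r: (4 5 6)
  after f': (1 3 4 6)(2 7)

r r r r f'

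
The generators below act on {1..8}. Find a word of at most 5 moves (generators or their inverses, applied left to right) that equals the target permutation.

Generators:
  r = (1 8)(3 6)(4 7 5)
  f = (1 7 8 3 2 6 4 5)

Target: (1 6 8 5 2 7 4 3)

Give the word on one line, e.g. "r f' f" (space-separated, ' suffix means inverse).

f' f' f'

  after f': (1 5 4 6 2 3 8 7)
  after f': (1 4 2 8)(3 7 5 6)
  after f': (1 6 8 5 2 7 4 3)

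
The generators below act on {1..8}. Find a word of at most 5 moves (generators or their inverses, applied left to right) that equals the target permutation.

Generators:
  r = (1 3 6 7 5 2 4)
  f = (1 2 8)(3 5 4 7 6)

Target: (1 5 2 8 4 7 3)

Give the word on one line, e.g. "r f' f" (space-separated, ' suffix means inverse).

  after r: (1 3 6 7 5 2 4)
  after r: (1 6 5 4 3 7 2)
  after f': (1 7)(2 8)(3 4 6)
  after r: (1 5 2 8 4 7 3)

r r f' r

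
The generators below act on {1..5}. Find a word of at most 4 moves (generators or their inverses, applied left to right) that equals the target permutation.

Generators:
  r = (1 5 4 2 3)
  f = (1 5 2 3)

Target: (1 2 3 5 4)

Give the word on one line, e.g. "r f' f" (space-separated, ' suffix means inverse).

  after f': (1 3 2 5)
  after r: (2 4)
  after r: (1 5 4 3)
  after f: (1 2 3 5 4)

f' r r f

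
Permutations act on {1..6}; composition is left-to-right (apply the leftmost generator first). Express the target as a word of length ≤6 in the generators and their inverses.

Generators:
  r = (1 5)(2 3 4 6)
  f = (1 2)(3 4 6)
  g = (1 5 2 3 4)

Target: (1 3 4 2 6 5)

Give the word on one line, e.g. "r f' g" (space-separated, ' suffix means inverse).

  after g': (1 4 3 2 5)
  after r: (1 6 2)
  after f': (1 4 3 6)
  after r': (1 3 4 2 6 5)

g' r f' r'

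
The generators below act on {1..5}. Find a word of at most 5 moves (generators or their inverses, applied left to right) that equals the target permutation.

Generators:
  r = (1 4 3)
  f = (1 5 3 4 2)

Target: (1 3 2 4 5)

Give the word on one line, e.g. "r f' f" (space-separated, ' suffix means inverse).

  after r': (1 3 4)
  after r': (1 4 3)
  after f': (1 3 2 4 5)

r' r' f'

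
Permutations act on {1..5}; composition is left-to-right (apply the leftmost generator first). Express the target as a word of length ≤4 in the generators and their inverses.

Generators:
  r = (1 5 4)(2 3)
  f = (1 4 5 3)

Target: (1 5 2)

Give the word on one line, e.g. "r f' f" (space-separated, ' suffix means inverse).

r f' f' r

  after r: (1 5 4)(2 3)
  after f': (1 4 3 2 5)
  after f': (2 4 5 3)
  after r: (1 5 2)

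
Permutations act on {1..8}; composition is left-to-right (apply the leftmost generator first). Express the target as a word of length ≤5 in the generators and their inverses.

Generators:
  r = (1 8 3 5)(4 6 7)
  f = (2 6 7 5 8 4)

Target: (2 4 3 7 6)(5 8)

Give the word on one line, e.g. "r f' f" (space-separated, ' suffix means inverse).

r' f r'

  after r': (1 5 3 8)(4 7 6)
  after f: (1 8)(2 6)(3 4 5)
  after r': (2 4 3 7 6)(5 8)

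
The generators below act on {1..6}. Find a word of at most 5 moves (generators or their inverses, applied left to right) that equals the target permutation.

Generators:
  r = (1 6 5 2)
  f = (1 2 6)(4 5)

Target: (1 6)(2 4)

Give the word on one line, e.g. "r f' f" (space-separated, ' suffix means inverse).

  after f': (1 6 2)(4 5)
  after r': (4 6 5)
  after r': (1 2 5 4)
  after f: (1 6)(2 4)

f' r' r' f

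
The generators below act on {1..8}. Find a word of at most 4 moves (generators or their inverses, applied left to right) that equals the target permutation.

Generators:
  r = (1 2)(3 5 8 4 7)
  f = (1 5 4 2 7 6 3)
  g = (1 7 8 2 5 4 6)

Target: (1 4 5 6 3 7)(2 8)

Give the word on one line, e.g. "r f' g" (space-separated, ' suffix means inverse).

f g

  after f: (1 5 4 2 7 6 3)
  after g: (1 4 5 6 3 7)(2 8)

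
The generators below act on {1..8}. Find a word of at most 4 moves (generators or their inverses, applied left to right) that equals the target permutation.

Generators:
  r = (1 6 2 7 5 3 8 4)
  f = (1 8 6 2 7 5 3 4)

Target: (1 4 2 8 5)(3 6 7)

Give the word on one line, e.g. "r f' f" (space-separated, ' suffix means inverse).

f' r' f' r'

  after f': (1 4 3 5 7 2 6 8)
  after r': (1 8 4 5 2)(3 7 6)
  after f': (2 4 7 8 3)(5 6)
  after r': (1 4 2 8 5)(3 6 7)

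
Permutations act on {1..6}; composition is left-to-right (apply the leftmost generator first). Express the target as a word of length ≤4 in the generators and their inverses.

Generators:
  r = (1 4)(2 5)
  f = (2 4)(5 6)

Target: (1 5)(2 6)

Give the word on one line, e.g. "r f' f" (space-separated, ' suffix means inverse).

  after r': (1 4)(2 5)
  after f': (1 2 6 5 4)
  after r': (1 5)(2 6)

r' f' r'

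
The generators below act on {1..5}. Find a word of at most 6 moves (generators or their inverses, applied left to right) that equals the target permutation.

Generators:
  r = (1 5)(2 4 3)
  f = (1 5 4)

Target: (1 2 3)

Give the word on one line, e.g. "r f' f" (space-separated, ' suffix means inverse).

f' r r f' f'

  after f': (1 4 5)
  after r: (1 3 2 4)
  after r: (1 2 3 4 5)
  after f': (1 2 3 5 4)
  after f': (1 2 3)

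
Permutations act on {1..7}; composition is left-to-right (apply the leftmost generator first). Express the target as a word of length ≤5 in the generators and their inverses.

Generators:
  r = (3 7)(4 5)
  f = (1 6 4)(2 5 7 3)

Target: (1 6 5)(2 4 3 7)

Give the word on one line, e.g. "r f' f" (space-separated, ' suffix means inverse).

r' f r

  after r': (3 7)(4 5)
  after f: (1 6 4 7 2 5)
  after r: (1 6 5)(2 4 3 7)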